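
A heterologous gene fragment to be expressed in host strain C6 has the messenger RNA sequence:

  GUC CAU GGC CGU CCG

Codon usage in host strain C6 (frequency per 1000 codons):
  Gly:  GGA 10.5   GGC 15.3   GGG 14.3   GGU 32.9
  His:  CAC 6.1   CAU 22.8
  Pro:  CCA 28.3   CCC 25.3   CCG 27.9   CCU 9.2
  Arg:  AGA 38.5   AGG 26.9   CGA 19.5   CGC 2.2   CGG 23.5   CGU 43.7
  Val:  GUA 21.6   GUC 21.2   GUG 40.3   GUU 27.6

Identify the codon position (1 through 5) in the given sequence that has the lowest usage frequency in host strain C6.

3

Codon 1 GUC (Val): 21.2 per 1000.
Codon 2 CAU (His): 22.8 per 1000.
Codon 3 GGC (Gly): 15.3 per 1000.
Codon 4 CGU (Arg): 43.7 per 1000.
Codon 5 CCG (Pro): 27.9 per 1000.
Lowest frequency is 15.3 at codon 3.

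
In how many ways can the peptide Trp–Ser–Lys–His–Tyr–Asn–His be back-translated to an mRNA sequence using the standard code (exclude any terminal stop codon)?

192

Trp: 1 codon.
Ser: 6 codons.
Lys: 2 codons.
His: 2 codons.
Tyr: 2 codons.
Asn: 2 codons.
His: 2 codons.
1 × 6 × 2 × 2 × 2 × 2 × 2 = 192.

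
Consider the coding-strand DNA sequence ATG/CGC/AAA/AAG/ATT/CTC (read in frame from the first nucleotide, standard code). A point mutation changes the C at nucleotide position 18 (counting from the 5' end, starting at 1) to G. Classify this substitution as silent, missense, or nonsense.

Position 18 falls in codon 6: CTC → Leu.
After the substitution the codon is CTG → Leu.
Both encode Leu, so the change is synonymous.

silent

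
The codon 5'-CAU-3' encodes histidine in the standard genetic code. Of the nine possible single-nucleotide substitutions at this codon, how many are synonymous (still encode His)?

Position 1: none → 0 synonymous.
Position 2: none → 0 synonymous.
Position 3: CAC → 1 synonymous.
Total: 0 + 0 + 1 = 1.

1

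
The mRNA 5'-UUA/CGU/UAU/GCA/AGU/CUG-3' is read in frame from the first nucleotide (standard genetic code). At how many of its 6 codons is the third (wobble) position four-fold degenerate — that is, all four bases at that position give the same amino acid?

Codon 1 UUA (Leu): third position 2-fold.
Codon 2 CGU (Arg): third position 4-fold.
Codon 3 UAU (Tyr): third position 2-fold.
Codon 4 GCA (Ala): third position 4-fold.
Codon 5 AGU (Ser): third position 2-fold.
Codon 6 CUG (Leu): third position 4-fold.
Four-fold degenerate third positions: 3.

3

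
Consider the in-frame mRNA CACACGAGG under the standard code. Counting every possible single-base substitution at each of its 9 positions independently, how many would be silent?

Codon 1 (CAC, His): 1 synonymous substitution.
Codon 2 (ACG, Thr): 3 synonymous substitutions.
Codon 3 (AGG, Arg): 2 synonymous substitutions.
Total: 1 + 3 + 2 = 6.

6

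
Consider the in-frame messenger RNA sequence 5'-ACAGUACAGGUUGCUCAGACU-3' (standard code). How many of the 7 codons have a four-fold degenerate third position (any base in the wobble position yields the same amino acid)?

5

Codon 1 ACA (Thr): third position 4-fold.
Codon 2 GUA (Val): third position 4-fold.
Codon 3 CAG (Gln): third position 2-fold.
Codon 4 GUU (Val): third position 4-fold.
Codon 5 GCU (Ala): third position 4-fold.
Codon 6 CAG (Gln): third position 2-fold.
Codon 7 ACU (Thr): third position 4-fold.
Four-fold degenerate third positions: 5.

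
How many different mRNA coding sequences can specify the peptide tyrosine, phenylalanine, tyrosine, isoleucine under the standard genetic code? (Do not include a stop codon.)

Tyr: 2 codons.
Phe: 2 codons.
Tyr: 2 codons.
Ile: 3 codons.
2 × 2 × 2 × 3 = 24.

24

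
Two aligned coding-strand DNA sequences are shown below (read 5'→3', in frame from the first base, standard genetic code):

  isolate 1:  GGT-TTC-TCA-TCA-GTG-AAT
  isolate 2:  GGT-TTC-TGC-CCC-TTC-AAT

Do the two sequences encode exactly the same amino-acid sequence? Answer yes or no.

Codon 1: GGT Gly / GGT Gly — identical.
Codon 2: TTC Phe / TTC Phe — identical.
Codon 3: TCA Ser / TGC Cys — nonsynonymous.
Codon 4: TCA Ser / CCC Pro — nonsynonymous.
Codon 5: GTG Val / TTC Phe — nonsynonymous.
Codon 6: AAT Asn / AAT Asn — identical.
Nonsynonymous differences: 3 → different protein.

no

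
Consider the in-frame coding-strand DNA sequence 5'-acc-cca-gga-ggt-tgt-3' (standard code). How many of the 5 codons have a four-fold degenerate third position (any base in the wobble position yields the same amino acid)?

Codon 1 ACC (Thr): third position 4-fold.
Codon 2 CCA (Pro): third position 4-fold.
Codon 3 GGA (Gly): third position 4-fold.
Codon 4 GGT (Gly): third position 4-fold.
Codon 5 TGT (Cys): third position 2-fold.
Four-fold degenerate third positions: 4.

4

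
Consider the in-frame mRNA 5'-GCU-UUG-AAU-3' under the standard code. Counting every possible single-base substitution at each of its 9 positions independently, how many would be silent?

6

Codon 1 (GCU, Ala): 3 synonymous substitutions.
Codon 2 (UUG, Leu): 2 synonymous substitutions.
Codon 3 (AAU, Asn): 1 synonymous substitution.
Total: 3 + 2 + 1 = 6.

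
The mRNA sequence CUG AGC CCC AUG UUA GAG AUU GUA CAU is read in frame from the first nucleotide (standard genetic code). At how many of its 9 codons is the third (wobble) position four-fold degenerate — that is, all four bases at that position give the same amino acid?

3

Codon 1 CUG (Leu): third position 4-fold.
Codon 2 AGC (Ser): third position 2-fold.
Codon 3 CCC (Pro): third position 4-fold.
Codon 4 AUG (Met): third position 1-fold.
Codon 5 UUA (Leu): third position 2-fold.
Codon 6 GAG (Glu): third position 2-fold.
Codon 7 AUU (Ile): third position 3-fold.
Codon 8 GUA (Val): third position 4-fold.
Codon 9 CAU (His): third position 2-fold.
Four-fold degenerate third positions: 3.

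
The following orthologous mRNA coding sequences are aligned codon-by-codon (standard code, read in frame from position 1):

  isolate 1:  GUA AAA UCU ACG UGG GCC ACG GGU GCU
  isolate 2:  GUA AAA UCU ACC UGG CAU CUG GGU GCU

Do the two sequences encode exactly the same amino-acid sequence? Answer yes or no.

Codon 1: GUA Val / GUA Val — identical.
Codon 2: AAA Lys / AAA Lys — identical.
Codon 3: UCU Ser / UCU Ser — identical.
Codon 4: ACG Thr / ACC Thr — synonymous.
Codon 5: UGG Trp / UGG Trp — identical.
Codon 6: GCC Ala / CAU His — nonsynonymous.
Codon 7: ACG Thr / CUG Leu — nonsynonymous.
Codon 8: GGU Gly / GGU Gly — identical.
Codon 9: GCU Ala / GCU Ala — identical.
Nonsynonymous differences: 2 → different protein.

no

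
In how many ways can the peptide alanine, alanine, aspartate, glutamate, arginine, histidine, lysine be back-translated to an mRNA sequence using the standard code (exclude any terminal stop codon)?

1536

Ala: 4 codons.
Ala: 4 codons.
Asp: 2 codons.
Glu: 2 codons.
Arg: 6 codons.
His: 2 codons.
Lys: 2 codons.
4 × 4 × 2 × 2 × 6 × 2 × 2 = 1536.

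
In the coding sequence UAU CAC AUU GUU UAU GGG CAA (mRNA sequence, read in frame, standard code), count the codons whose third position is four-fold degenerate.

2

Codon 1 UAU (Tyr): third position 2-fold.
Codon 2 CAC (His): third position 2-fold.
Codon 3 AUU (Ile): third position 3-fold.
Codon 4 GUU (Val): third position 4-fold.
Codon 5 UAU (Tyr): third position 2-fold.
Codon 6 GGG (Gly): third position 4-fold.
Codon 7 CAA (Gln): third position 2-fold.
Four-fold degenerate third positions: 2.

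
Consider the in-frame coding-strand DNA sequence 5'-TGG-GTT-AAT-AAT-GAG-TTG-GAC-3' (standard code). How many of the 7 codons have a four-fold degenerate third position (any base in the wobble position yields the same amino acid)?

1

Codon 1 TGG (Trp): third position 1-fold.
Codon 2 GTT (Val): third position 4-fold.
Codon 3 AAT (Asn): third position 2-fold.
Codon 4 AAT (Asn): third position 2-fold.
Codon 5 GAG (Glu): third position 2-fold.
Codon 6 TTG (Leu): third position 2-fold.
Codon 7 GAC (Asp): third position 2-fold.
Four-fold degenerate third positions: 1.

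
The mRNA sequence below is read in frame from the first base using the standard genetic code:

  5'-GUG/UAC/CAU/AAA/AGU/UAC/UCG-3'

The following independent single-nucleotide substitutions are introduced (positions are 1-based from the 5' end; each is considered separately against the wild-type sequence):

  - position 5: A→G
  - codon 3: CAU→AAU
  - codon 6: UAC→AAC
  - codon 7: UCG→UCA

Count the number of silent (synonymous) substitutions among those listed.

Codon 2: UAC (Tyr) → UGC (Cys) — missense.
Codon 3: CAU (His) → AAU (Asn) — missense.
Codon 6: UAC (Tyr) → AAC (Asn) — missense.
Codon 7: UCG (Ser) → UCA (Ser) — synonymous.
Synonymous: 1 of 4.

1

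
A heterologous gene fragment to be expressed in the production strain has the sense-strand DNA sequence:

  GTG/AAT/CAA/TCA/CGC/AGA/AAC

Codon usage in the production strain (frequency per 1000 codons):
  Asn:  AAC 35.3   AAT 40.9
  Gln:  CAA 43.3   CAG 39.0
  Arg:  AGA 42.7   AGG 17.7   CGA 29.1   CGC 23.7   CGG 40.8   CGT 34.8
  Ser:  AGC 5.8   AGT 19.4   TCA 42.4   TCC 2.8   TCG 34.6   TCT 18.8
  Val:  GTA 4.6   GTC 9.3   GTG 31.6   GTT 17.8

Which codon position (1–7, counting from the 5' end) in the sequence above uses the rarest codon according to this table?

Codon 1 GTG (Val): 31.6 per 1000.
Codon 2 AAT (Asn): 40.9 per 1000.
Codon 3 CAA (Gln): 43.3 per 1000.
Codon 4 TCA (Ser): 42.4 per 1000.
Codon 5 CGC (Arg): 23.7 per 1000.
Codon 6 AGA (Arg): 42.7 per 1000.
Codon 7 AAC (Asn): 35.3 per 1000.
Lowest frequency is 23.7 at codon 5.

5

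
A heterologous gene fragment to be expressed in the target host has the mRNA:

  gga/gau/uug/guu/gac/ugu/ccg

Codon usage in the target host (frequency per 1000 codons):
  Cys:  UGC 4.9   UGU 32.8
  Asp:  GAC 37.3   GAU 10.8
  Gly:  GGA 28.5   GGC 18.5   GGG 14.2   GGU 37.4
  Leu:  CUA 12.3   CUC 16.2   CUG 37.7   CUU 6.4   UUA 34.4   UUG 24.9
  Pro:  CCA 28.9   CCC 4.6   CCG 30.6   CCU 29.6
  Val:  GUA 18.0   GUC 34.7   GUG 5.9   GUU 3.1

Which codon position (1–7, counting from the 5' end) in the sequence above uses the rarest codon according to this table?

Codon 1 GGA (Gly): 28.5 per 1000.
Codon 2 GAU (Asp): 10.8 per 1000.
Codon 3 UUG (Leu): 24.9 per 1000.
Codon 4 GUU (Val): 3.1 per 1000.
Codon 5 GAC (Asp): 37.3 per 1000.
Codon 6 UGU (Cys): 32.8 per 1000.
Codon 7 CCG (Pro): 30.6 per 1000.
Lowest frequency is 3.1 at codon 4.

4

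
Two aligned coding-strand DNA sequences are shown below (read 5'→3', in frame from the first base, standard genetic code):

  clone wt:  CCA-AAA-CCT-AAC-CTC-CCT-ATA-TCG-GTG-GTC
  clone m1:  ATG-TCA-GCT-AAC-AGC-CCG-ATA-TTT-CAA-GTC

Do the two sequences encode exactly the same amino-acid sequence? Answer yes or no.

no

Codon 1: CCA Pro / ATG Met — nonsynonymous.
Codon 2: AAA Lys / TCA Ser — nonsynonymous.
Codon 3: CCT Pro / GCT Ala — nonsynonymous.
Codon 4: AAC Asn / AAC Asn — identical.
Codon 5: CTC Leu / AGC Ser — nonsynonymous.
Codon 6: CCT Pro / CCG Pro — synonymous.
Codon 7: ATA Ile / ATA Ile — identical.
Codon 8: TCG Ser / TTT Phe — nonsynonymous.
Codon 9: GTG Val / CAA Gln — nonsynonymous.
Codon 10: GTC Val / GTC Val — identical.
Nonsynonymous differences: 6 → different protein.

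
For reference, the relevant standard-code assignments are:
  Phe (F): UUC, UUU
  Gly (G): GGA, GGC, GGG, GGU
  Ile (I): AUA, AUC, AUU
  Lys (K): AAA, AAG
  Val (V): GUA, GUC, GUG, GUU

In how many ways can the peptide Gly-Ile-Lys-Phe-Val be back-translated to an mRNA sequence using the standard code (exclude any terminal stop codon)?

Gly: 4 codons.
Ile: 3 codons.
Lys: 2 codons.
Phe: 2 codons.
Val: 4 codons.
4 × 3 × 2 × 2 × 4 = 192.

192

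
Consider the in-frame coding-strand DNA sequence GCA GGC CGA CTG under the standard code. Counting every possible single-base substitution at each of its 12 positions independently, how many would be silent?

14

Codon 1 (GCA, Ala): 3 synonymous substitutions.
Codon 2 (GGC, Gly): 3 synonymous substitutions.
Codon 3 (CGA, Arg): 4 synonymous substitutions.
Codon 4 (CTG, Leu): 4 synonymous substitutions.
Total: 3 + 3 + 4 + 4 = 14.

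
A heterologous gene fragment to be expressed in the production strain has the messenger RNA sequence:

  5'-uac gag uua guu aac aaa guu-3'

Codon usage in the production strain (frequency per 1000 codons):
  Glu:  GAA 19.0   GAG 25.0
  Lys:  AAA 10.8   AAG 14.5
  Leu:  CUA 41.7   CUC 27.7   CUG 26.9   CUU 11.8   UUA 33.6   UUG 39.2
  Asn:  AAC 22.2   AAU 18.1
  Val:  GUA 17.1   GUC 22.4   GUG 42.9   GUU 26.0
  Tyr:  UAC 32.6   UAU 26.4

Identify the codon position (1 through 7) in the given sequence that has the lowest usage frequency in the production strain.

6

Codon 1 UAC (Tyr): 32.6 per 1000.
Codon 2 GAG (Glu): 25.0 per 1000.
Codon 3 UUA (Leu): 33.6 per 1000.
Codon 4 GUU (Val): 26.0 per 1000.
Codon 5 AAC (Asn): 22.2 per 1000.
Codon 6 AAA (Lys): 10.8 per 1000.
Codon 7 GUU (Val): 26.0 per 1000.
Lowest frequency is 10.8 at codon 6.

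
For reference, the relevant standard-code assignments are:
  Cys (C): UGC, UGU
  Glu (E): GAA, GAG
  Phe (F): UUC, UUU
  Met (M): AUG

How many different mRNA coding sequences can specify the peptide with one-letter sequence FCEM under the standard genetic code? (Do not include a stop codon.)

Phe: 2 codons.
Cys: 2 codons.
Glu: 2 codons.
Met: 1 codon.
2 × 2 × 2 × 1 = 8.

8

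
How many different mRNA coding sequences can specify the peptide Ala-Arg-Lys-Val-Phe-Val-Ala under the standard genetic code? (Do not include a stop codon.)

Ala: 4 codons.
Arg: 6 codons.
Lys: 2 codons.
Val: 4 codons.
Phe: 2 codons.
Val: 4 codons.
Ala: 4 codons.
4 × 6 × 2 × 4 × 2 × 4 × 4 = 6144.

6144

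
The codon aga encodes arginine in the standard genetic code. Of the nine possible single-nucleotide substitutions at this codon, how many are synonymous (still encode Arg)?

Position 1: CGA → 1 synonymous.
Position 2: none → 0 synonymous.
Position 3: AGG → 1 synonymous.
Total: 1 + 0 + 1 = 2.

2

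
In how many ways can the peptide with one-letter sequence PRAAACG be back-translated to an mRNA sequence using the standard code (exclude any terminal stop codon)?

Pro: 4 codons.
Arg: 6 codons.
Ala: 4 codons.
Ala: 4 codons.
Ala: 4 codons.
Cys: 2 codons.
Gly: 4 codons.
4 × 6 × 4 × 4 × 4 × 2 × 4 = 12288.

12288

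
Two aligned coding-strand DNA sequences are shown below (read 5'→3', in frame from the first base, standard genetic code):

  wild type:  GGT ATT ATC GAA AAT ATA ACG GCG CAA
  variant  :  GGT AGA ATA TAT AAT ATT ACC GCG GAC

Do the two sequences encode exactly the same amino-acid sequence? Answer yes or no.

Codon 1: GGT Gly / GGT Gly — identical.
Codon 2: ATT Ile / AGA Arg — nonsynonymous.
Codon 3: ATC Ile / ATA Ile — synonymous.
Codon 4: GAA Glu / TAT Tyr — nonsynonymous.
Codon 5: AAT Asn / AAT Asn — identical.
Codon 6: ATA Ile / ATT Ile — synonymous.
Codon 7: ACG Thr / ACC Thr — synonymous.
Codon 8: GCG Ala / GCG Ala — identical.
Codon 9: CAA Gln / GAC Asp — nonsynonymous.
Nonsynonymous differences: 3 → different protein.

no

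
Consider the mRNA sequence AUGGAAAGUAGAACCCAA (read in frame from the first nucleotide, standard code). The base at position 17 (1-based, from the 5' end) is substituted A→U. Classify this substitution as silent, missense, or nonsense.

missense

Position 17 falls in codon 6: CAA → Gln.
After the substitution the codon is CUA → Leu.
Gln ≠ Leu, so this is a missense mutation.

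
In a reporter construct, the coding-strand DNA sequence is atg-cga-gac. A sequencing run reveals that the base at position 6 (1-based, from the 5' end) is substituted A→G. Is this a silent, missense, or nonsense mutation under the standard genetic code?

silent

Position 6 falls in codon 2: CGA → Arg.
After the substitution the codon is CGG → Arg.
Both encode Arg, so the change is synonymous.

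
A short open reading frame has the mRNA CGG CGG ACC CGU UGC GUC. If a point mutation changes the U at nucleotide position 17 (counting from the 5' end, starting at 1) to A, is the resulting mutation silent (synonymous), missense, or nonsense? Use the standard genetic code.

missense

Position 17 falls in codon 6: GUC → Val.
After the substitution the codon is GAC → Asp.
Val ≠ Asp, so this is a missense mutation.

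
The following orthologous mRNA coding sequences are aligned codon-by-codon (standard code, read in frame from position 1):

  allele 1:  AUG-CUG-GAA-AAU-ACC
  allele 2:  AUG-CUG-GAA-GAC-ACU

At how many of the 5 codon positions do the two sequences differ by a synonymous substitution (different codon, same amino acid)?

1

Codon 1: AUG Met / AUG Met — identical.
Codon 2: CUG Leu / CUG Leu — identical.
Codon 3: GAA Glu / GAA Glu — identical.
Codon 4: AAU Asn / GAC Asp — nonsynonymous.
Codon 5: ACC Thr / ACU Thr — synonymous.
Synonymous differences: 1.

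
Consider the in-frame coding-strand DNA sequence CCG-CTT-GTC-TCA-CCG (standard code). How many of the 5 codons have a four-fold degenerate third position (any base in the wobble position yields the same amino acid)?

Codon 1 CCG (Pro): third position 4-fold.
Codon 2 CTT (Leu): third position 4-fold.
Codon 3 GTC (Val): third position 4-fold.
Codon 4 TCA (Ser): third position 4-fold.
Codon 5 CCG (Pro): third position 4-fold.
Four-fold degenerate third positions: 5.

5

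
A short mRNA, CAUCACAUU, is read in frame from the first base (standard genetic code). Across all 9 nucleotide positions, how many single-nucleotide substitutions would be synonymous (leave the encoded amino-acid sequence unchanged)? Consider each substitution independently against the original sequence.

Codon 1 (CAU, His): 1 synonymous substitution.
Codon 2 (CAC, His): 1 synonymous substitution.
Codon 3 (AUU, Ile): 2 synonymous substitutions.
Total: 1 + 1 + 2 = 4.

4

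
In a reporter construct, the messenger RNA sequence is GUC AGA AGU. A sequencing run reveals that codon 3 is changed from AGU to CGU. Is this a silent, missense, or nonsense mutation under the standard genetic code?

missense

Position 7 falls in codon 3: AGU → Ser.
After the substitution the codon is CGU → Arg.
Ser ≠ Arg, so this is a missense mutation.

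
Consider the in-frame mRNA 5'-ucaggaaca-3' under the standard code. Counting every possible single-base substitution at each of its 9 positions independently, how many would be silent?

9

Codon 1 (UCA, Ser): 3 synonymous substitutions.
Codon 2 (GGA, Gly): 3 synonymous substitutions.
Codon 3 (ACA, Thr): 3 synonymous substitutions.
Total: 3 + 3 + 3 = 9.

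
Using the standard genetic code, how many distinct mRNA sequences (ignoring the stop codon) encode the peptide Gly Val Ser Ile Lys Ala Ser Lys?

Gly: 4 codons.
Val: 4 codons.
Ser: 6 codons.
Ile: 3 codons.
Lys: 2 codons.
Ala: 4 codons.
Ser: 6 codons.
Lys: 2 codons.
4 × 4 × 6 × 3 × 2 × 4 × 6 × 2 = 27648.

27648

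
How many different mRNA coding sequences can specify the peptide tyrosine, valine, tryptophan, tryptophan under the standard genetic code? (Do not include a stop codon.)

Tyr: 2 codons.
Val: 4 codons.
Trp: 1 codon.
Trp: 1 codon.
2 × 4 × 1 × 1 = 8.

8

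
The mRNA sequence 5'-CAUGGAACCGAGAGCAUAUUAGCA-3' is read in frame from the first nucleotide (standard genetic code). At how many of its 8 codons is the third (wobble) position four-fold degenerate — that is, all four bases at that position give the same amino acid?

3

Codon 1 CAU (His): third position 2-fold.
Codon 2 GGA (Gly): third position 4-fold.
Codon 3 ACC (Thr): third position 4-fold.
Codon 4 GAG (Glu): third position 2-fold.
Codon 5 AGC (Ser): third position 2-fold.
Codon 6 AUA (Ile): third position 3-fold.
Codon 7 UUA (Leu): third position 2-fold.
Codon 8 GCA (Ala): third position 4-fold.
Four-fold degenerate third positions: 3.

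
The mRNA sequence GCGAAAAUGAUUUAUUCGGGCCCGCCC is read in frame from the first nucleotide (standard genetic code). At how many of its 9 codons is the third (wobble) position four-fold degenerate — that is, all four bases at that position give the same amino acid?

5

Codon 1 GCG (Ala): third position 4-fold.
Codon 2 AAA (Lys): third position 2-fold.
Codon 3 AUG (Met): third position 1-fold.
Codon 4 AUU (Ile): third position 3-fold.
Codon 5 UAU (Tyr): third position 2-fold.
Codon 6 UCG (Ser): third position 4-fold.
Codon 7 GGC (Gly): third position 4-fold.
Codon 8 CCG (Pro): third position 4-fold.
Codon 9 CCC (Pro): third position 4-fold.
Four-fold degenerate third positions: 5.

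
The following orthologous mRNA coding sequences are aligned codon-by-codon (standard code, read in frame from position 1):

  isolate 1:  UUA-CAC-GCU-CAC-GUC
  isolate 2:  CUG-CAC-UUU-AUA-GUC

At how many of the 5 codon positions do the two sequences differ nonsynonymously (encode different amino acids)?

Codon 1: UUA Leu / CUG Leu — synonymous.
Codon 2: CAC His / CAC His — identical.
Codon 3: GCU Ala / UUU Phe — nonsynonymous.
Codon 4: CAC His / AUA Ile — nonsynonymous.
Codon 5: GUC Val / GUC Val — identical.
Nonsynonymous differences: 2.

2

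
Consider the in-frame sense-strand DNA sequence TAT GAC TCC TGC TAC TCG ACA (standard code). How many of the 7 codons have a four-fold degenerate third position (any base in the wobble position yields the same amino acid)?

Codon 1 TAT (Tyr): third position 2-fold.
Codon 2 GAC (Asp): third position 2-fold.
Codon 3 TCC (Ser): third position 4-fold.
Codon 4 TGC (Cys): third position 2-fold.
Codon 5 TAC (Tyr): third position 2-fold.
Codon 6 TCG (Ser): third position 4-fold.
Codon 7 ACA (Thr): third position 4-fold.
Four-fold degenerate third positions: 3.

3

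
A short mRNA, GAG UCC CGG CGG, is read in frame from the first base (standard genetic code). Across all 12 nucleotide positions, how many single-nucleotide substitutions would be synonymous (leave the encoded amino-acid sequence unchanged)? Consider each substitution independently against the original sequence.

Codon 1 (GAG, Glu): 1 synonymous substitution.
Codon 2 (UCC, Ser): 3 synonymous substitutions.
Codon 3 (CGG, Arg): 4 synonymous substitutions.
Codon 4 (CGG, Arg): 4 synonymous substitutions.
Total: 1 + 3 + 4 + 4 = 12.

12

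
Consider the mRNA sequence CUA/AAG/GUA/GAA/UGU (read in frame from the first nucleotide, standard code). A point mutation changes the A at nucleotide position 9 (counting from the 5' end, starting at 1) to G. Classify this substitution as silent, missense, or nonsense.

Position 9 falls in codon 3: GUA → Val.
After the substitution the codon is GUG → Val.
Both encode Val, so the change is synonymous.

silent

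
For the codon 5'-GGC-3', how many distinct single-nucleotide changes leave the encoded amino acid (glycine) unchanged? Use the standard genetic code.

Position 1: none → 0 synonymous.
Position 2: none → 0 synonymous.
Position 3: GGU, GGA, GGG → 3 synonymous.
Total: 0 + 0 + 3 = 3.

3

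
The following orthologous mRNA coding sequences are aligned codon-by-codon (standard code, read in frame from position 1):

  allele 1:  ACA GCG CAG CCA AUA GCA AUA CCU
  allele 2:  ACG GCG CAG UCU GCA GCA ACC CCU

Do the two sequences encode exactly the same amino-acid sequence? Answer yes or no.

Codon 1: ACA Thr / ACG Thr — synonymous.
Codon 2: GCG Ala / GCG Ala — identical.
Codon 3: CAG Gln / CAG Gln — identical.
Codon 4: CCA Pro / UCU Ser — nonsynonymous.
Codon 5: AUA Ile / GCA Ala — nonsynonymous.
Codon 6: GCA Ala / GCA Ala — identical.
Codon 7: AUA Ile / ACC Thr — nonsynonymous.
Codon 8: CCU Pro / CCU Pro — identical.
Nonsynonymous differences: 3 → different protein.

no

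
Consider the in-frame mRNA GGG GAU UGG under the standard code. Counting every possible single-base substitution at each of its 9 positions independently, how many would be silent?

4

Codon 1 (GGG, Gly): 3 synonymous substitutions.
Codon 2 (GAU, Asp): 1 synonymous substitution.
Codon 3 (UGG, Trp): 0 synonymous substitutions.
Total: 3 + 1 + 0 = 4.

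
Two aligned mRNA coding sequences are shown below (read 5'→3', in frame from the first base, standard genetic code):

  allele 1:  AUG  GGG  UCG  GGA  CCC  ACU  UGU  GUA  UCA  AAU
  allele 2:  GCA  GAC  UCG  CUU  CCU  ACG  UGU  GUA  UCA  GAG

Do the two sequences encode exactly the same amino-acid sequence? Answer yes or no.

Codon 1: AUG Met / GCA Ala — nonsynonymous.
Codon 2: GGG Gly / GAC Asp — nonsynonymous.
Codon 3: UCG Ser / UCG Ser — identical.
Codon 4: GGA Gly / CUU Leu — nonsynonymous.
Codon 5: CCC Pro / CCU Pro — synonymous.
Codon 6: ACU Thr / ACG Thr — synonymous.
Codon 7: UGU Cys / UGU Cys — identical.
Codon 8: GUA Val / GUA Val — identical.
Codon 9: UCA Ser / UCA Ser — identical.
Codon 10: AAU Asn / GAG Glu — nonsynonymous.
Nonsynonymous differences: 4 → different protein.

no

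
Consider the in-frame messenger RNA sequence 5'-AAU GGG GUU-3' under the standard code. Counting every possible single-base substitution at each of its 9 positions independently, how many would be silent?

Codon 1 (AAU, Asn): 1 synonymous substitution.
Codon 2 (GGG, Gly): 3 synonymous substitutions.
Codon 3 (GUU, Val): 3 synonymous substitutions.
Total: 1 + 3 + 3 = 7.

7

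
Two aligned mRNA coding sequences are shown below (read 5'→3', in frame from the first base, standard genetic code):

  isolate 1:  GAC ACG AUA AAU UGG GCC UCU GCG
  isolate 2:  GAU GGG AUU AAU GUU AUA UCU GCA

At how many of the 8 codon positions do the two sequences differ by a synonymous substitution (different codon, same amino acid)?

3

Codon 1: GAC Asp / GAU Asp — synonymous.
Codon 2: ACG Thr / GGG Gly — nonsynonymous.
Codon 3: AUA Ile / AUU Ile — synonymous.
Codon 4: AAU Asn / AAU Asn — identical.
Codon 5: UGG Trp / GUU Val — nonsynonymous.
Codon 6: GCC Ala / AUA Ile — nonsynonymous.
Codon 7: UCU Ser / UCU Ser — identical.
Codon 8: GCG Ala / GCA Ala — synonymous.
Synonymous differences: 3.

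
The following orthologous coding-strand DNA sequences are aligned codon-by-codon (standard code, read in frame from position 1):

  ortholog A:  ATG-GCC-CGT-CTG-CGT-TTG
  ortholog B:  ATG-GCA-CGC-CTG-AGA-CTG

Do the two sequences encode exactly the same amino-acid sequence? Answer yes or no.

Codon 1: ATG Met / ATG Met — identical.
Codon 2: GCC Ala / GCA Ala — synonymous.
Codon 3: CGT Arg / CGC Arg — synonymous.
Codon 4: CTG Leu / CTG Leu — identical.
Codon 5: CGT Arg / AGA Arg — synonymous.
Codon 6: TTG Leu / CTG Leu — synonymous.
Nonsynonymous differences: 0 → same protein.

yes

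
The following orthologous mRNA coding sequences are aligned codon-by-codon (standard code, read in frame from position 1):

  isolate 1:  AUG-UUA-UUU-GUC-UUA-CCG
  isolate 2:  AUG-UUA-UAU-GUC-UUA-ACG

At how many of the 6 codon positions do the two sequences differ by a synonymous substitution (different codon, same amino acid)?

0

Codon 1: AUG Met / AUG Met — identical.
Codon 2: UUA Leu / UUA Leu — identical.
Codon 3: UUU Phe / UAU Tyr — nonsynonymous.
Codon 4: GUC Val / GUC Val — identical.
Codon 5: UUA Leu / UUA Leu — identical.
Codon 6: CCG Pro / ACG Thr — nonsynonymous.
Synonymous differences: 0.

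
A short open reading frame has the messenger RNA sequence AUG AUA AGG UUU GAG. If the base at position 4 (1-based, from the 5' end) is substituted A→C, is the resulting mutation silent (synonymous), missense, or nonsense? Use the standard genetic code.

Position 4 falls in codon 2: AUA → Ile.
After the substitution the codon is CUA → Leu.
Ile ≠ Leu, so this is a missense mutation.

missense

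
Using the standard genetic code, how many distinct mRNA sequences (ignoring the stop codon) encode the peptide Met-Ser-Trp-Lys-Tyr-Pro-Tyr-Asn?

Met: 1 codon.
Ser: 6 codons.
Trp: 1 codon.
Lys: 2 codons.
Tyr: 2 codons.
Pro: 4 codons.
Tyr: 2 codons.
Asn: 2 codons.
1 × 6 × 1 × 2 × 2 × 4 × 2 × 2 = 384.

384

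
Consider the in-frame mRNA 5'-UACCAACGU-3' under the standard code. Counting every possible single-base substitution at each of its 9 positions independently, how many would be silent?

5

Codon 1 (UAC, Tyr): 1 synonymous substitution.
Codon 2 (CAA, Gln): 1 synonymous substitution.
Codon 3 (CGU, Arg): 3 synonymous substitutions.
Total: 1 + 1 + 3 = 5.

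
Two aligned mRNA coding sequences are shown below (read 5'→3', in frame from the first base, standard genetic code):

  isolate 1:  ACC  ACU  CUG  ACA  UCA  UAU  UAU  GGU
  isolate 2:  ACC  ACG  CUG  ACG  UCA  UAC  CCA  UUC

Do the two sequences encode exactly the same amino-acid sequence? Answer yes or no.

Codon 1: ACC Thr / ACC Thr — identical.
Codon 2: ACU Thr / ACG Thr — synonymous.
Codon 3: CUG Leu / CUG Leu — identical.
Codon 4: ACA Thr / ACG Thr — synonymous.
Codon 5: UCA Ser / UCA Ser — identical.
Codon 6: UAU Tyr / UAC Tyr — synonymous.
Codon 7: UAU Tyr / CCA Pro — nonsynonymous.
Codon 8: GGU Gly / UUC Phe — nonsynonymous.
Nonsynonymous differences: 2 → different protein.

no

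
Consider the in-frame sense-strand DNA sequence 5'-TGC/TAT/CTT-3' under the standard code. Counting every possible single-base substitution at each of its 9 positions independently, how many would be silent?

5

Codon 1 (TGC, Cys): 1 synonymous substitution.
Codon 2 (TAT, Tyr): 1 synonymous substitution.
Codon 3 (CTT, Leu): 3 synonymous substitutions.
Total: 1 + 1 + 3 = 5.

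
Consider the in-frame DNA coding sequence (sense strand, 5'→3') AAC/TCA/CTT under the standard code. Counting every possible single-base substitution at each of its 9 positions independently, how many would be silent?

7

Codon 1 (AAC, Asn): 1 synonymous substitution.
Codon 2 (TCA, Ser): 3 synonymous substitutions.
Codon 3 (CTT, Leu): 3 synonymous substitutions.
Total: 1 + 3 + 3 = 7.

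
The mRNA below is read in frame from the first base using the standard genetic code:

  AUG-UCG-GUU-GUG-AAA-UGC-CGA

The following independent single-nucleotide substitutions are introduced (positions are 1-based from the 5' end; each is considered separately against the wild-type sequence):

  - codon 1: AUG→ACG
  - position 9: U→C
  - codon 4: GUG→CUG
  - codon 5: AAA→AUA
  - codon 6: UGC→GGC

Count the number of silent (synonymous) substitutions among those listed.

1

Codon 1: AUG (Met) → ACG (Thr) — missense.
Codon 3: GUU (Val) → GUC (Val) — synonymous.
Codon 4: GUG (Val) → CUG (Leu) — missense.
Codon 5: AAA (Lys) → AUA (Ile) — missense.
Codon 6: UGC (Cys) → GGC (Gly) — missense.
Synonymous: 1 of 5.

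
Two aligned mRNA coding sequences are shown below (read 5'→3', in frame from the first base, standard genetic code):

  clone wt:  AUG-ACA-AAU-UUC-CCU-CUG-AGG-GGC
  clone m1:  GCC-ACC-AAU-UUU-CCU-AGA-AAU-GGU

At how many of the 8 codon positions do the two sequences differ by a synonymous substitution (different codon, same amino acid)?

3

Codon 1: AUG Met / GCC Ala — nonsynonymous.
Codon 2: ACA Thr / ACC Thr — synonymous.
Codon 3: AAU Asn / AAU Asn — identical.
Codon 4: UUC Phe / UUU Phe — synonymous.
Codon 5: CCU Pro / CCU Pro — identical.
Codon 6: CUG Leu / AGA Arg — nonsynonymous.
Codon 7: AGG Arg / AAU Asn — nonsynonymous.
Codon 8: GGC Gly / GGU Gly — synonymous.
Synonymous differences: 3.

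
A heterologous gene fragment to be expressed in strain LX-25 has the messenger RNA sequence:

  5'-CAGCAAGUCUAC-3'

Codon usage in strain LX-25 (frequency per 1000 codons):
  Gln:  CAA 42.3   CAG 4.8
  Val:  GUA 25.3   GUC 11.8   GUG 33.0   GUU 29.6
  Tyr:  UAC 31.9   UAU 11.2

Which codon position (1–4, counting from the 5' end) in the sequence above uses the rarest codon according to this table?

1

Codon 1 CAG (Gln): 4.8 per 1000.
Codon 2 CAA (Gln): 42.3 per 1000.
Codon 3 GUC (Val): 11.8 per 1000.
Codon 4 UAC (Tyr): 31.9 per 1000.
Lowest frequency is 4.8 at codon 1.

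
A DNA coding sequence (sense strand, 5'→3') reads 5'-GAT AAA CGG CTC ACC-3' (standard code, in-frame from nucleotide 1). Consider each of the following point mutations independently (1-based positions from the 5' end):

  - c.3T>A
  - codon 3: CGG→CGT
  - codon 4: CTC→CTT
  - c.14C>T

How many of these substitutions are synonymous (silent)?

2

Codon 1: GAT (Asp) → GAA (Glu) — missense.
Codon 3: CGG (Arg) → CGT (Arg) — synonymous.
Codon 4: CTC (Leu) → CTT (Leu) — synonymous.
Codon 5: ACC (Thr) → ATC (Ile) — missense.
Synonymous: 2 of 4.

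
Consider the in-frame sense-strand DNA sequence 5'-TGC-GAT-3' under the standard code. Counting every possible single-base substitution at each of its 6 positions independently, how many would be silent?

Codon 1 (TGC, Cys): 1 synonymous substitution.
Codon 2 (GAT, Asp): 1 synonymous substitution.
Total: 1 + 1 = 2.

2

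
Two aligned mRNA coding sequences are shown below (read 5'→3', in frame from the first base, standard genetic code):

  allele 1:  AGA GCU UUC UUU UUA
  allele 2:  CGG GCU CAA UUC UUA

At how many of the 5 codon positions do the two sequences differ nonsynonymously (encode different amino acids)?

Codon 1: AGA Arg / CGG Arg — synonymous.
Codon 2: GCU Ala / GCU Ala — identical.
Codon 3: UUC Phe / CAA Gln — nonsynonymous.
Codon 4: UUU Phe / UUC Phe — synonymous.
Codon 5: UUA Leu / UUA Leu — identical.
Nonsynonymous differences: 1.

1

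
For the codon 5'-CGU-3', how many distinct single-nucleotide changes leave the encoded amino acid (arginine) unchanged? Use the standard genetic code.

Position 1: none → 0 synonymous.
Position 2: none → 0 synonymous.
Position 3: CGC, CGA, CGG → 3 synonymous.
Total: 0 + 0 + 3 = 3.

3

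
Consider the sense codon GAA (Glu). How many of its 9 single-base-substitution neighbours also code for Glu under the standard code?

Position 1: none → 0 synonymous.
Position 2: none → 0 synonymous.
Position 3: GAG → 1 synonymous.
Total: 0 + 0 + 1 = 1.

1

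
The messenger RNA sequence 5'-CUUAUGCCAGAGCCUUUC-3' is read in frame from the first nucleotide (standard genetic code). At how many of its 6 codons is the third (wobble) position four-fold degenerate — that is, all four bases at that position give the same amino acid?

Codon 1 CUU (Leu): third position 4-fold.
Codon 2 AUG (Met): third position 1-fold.
Codon 3 CCA (Pro): third position 4-fold.
Codon 4 GAG (Glu): third position 2-fold.
Codon 5 CCU (Pro): third position 4-fold.
Codon 6 UUC (Phe): third position 2-fold.
Four-fold degenerate third positions: 3.

3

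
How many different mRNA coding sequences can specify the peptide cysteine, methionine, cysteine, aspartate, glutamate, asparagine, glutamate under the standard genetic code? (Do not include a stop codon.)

64

Cys: 2 codons.
Met: 1 codon.
Cys: 2 codons.
Asp: 2 codons.
Glu: 2 codons.
Asn: 2 codons.
Glu: 2 codons.
2 × 1 × 2 × 2 × 2 × 2 × 2 = 64.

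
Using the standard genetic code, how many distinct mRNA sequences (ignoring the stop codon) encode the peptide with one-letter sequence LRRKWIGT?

Leu: 6 codons.
Arg: 6 codons.
Arg: 6 codons.
Lys: 2 codons.
Trp: 1 codon.
Ile: 3 codons.
Gly: 4 codons.
Thr: 4 codons.
6 × 6 × 6 × 2 × 1 × 3 × 4 × 4 = 20736.

20736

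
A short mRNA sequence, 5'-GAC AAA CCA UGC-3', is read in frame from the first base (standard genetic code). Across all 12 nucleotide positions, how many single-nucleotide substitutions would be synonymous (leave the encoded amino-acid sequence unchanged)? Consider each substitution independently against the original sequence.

Codon 1 (GAC, Asp): 1 synonymous substitution.
Codon 2 (AAA, Lys): 1 synonymous substitution.
Codon 3 (CCA, Pro): 3 synonymous substitutions.
Codon 4 (UGC, Cys): 1 synonymous substitution.
Total: 1 + 1 + 3 + 1 = 6.

6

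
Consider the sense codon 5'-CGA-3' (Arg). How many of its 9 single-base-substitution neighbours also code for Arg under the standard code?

4

Position 1: AGA → 1 synonymous.
Position 2: none → 0 synonymous.
Position 3: CGU, CGC, CGG → 3 synonymous.
Total: 1 + 0 + 3 = 4.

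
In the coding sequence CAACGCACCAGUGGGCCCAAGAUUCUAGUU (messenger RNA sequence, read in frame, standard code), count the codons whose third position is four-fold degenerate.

Codon 1 CAA (Gln): third position 2-fold.
Codon 2 CGC (Arg): third position 4-fold.
Codon 3 ACC (Thr): third position 4-fold.
Codon 4 AGU (Ser): third position 2-fold.
Codon 5 GGG (Gly): third position 4-fold.
Codon 6 CCC (Pro): third position 4-fold.
Codon 7 AAG (Lys): third position 2-fold.
Codon 8 AUU (Ile): third position 3-fold.
Codon 9 CUA (Leu): third position 4-fold.
Codon 10 GUU (Val): third position 4-fold.
Four-fold degenerate third positions: 6.

6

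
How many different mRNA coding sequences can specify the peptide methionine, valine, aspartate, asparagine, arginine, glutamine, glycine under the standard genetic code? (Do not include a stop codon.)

Met: 1 codon.
Val: 4 codons.
Asp: 2 codons.
Asn: 2 codons.
Arg: 6 codons.
Gln: 2 codons.
Gly: 4 codons.
1 × 4 × 2 × 2 × 6 × 2 × 4 = 768.

768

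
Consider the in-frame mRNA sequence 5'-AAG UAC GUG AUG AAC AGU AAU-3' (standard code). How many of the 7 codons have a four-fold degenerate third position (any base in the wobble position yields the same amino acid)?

Codon 1 AAG (Lys): third position 2-fold.
Codon 2 UAC (Tyr): third position 2-fold.
Codon 3 GUG (Val): third position 4-fold.
Codon 4 AUG (Met): third position 1-fold.
Codon 5 AAC (Asn): third position 2-fold.
Codon 6 AGU (Ser): third position 2-fold.
Codon 7 AAU (Asn): third position 2-fold.
Four-fold degenerate third positions: 1.

1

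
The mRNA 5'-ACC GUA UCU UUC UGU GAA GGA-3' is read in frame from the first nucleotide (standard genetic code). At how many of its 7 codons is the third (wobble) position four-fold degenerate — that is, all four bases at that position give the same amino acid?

4

Codon 1 ACC (Thr): third position 4-fold.
Codon 2 GUA (Val): third position 4-fold.
Codon 3 UCU (Ser): third position 4-fold.
Codon 4 UUC (Phe): third position 2-fold.
Codon 5 UGU (Cys): third position 2-fold.
Codon 6 GAA (Glu): third position 2-fold.
Codon 7 GGA (Gly): third position 4-fold.
Four-fold degenerate third positions: 4.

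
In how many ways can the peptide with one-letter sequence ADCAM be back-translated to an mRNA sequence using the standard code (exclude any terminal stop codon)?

64

Ala: 4 codons.
Asp: 2 codons.
Cys: 2 codons.
Ala: 4 codons.
Met: 1 codon.
4 × 2 × 2 × 4 × 1 = 64.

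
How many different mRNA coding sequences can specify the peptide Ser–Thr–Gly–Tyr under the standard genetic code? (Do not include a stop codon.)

192

Ser: 6 codons.
Thr: 4 codons.
Gly: 4 codons.
Tyr: 2 codons.
6 × 4 × 4 × 2 = 192.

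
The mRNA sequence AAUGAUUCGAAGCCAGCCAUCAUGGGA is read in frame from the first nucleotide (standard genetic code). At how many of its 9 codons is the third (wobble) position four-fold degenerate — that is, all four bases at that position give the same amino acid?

4

Codon 1 AAU (Asn): third position 2-fold.
Codon 2 GAU (Asp): third position 2-fold.
Codon 3 UCG (Ser): third position 4-fold.
Codon 4 AAG (Lys): third position 2-fold.
Codon 5 CCA (Pro): third position 4-fold.
Codon 6 GCC (Ala): third position 4-fold.
Codon 7 AUC (Ile): third position 3-fold.
Codon 8 AUG (Met): third position 1-fold.
Codon 9 GGA (Gly): third position 4-fold.
Four-fold degenerate third positions: 4.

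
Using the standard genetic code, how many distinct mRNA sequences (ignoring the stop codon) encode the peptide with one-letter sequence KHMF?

8

Lys: 2 codons.
His: 2 codons.
Met: 1 codon.
Phe: 2 codons.
2 × 2 × 1 × 2 = 8.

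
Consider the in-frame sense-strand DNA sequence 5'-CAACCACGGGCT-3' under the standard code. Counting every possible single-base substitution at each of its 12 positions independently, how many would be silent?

Codon 1 (CAA, Gln): 1 synonymous substitution.
Codon 2 (CCA, Pro): 3 synonymous substitutions.
Codon 3 (CGG, Arg): 4 synonymous substitutions.
Codon 4 (GCT, Ala): 3 synonymous substitutions.
Total: 1 + 3 + 4 + 3 = 11.

11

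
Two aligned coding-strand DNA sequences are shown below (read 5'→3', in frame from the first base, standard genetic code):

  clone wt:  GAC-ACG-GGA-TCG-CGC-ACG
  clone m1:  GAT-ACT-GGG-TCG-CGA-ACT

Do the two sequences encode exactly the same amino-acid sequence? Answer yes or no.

yes

Codon 1: GAC Asp / GAT Asp — synonymous.
Codon 2: ACG Thr / ACT Thr — synonymous.
Codon 3: GGA Gly / GGG Gly — synonymous.
Codon 4: TCG Ser / TCG Ser — identical.
Codon 5: CGC Arg / CGA Arg — synonymous.
Codon 6: ACG Thr / ACT Thr — synonymous.
Nonsynonymous differences: 0 → same protein.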